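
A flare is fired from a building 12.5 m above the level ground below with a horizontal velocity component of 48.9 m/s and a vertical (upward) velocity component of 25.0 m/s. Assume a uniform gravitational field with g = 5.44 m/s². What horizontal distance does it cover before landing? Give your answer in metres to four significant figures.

With up positive and y = 0 at the ground: y(t) = 12.5 + (25.00) t − 2.720 t². Setting y = 0 and taking the positive root: t = [25.00 + √(25.00² + 2·5.44·12.5)] / 5.44 = (25.00 + 27.59) / 5.44 = 9.667 s.
Horizontal distance: R = vₓ t = 48.90 × 9.667 = 472.7 m.

472.7 m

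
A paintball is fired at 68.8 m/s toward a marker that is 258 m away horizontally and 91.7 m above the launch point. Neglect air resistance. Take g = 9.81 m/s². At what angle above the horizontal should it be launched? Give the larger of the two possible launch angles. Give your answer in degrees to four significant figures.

Trajectory: y = x tanθ − g x² (1 + tan²θ)/(2v₀²). With x = 258, y = 91.7, v₀ = 68.8, g = 9.81:
68.98 tan²θ − 258 tanθ + (160.7) = 0.
tanθ = [258 ± √(258² − 4 × 68.98 × (160.7))] / (2 × 68.98) = (258 ± 149.1) / 138.0, giving tanθ = 0.7894 or 2.951.
θ = 38.29° or 71.28°; the larger is 71.28°.

71.28°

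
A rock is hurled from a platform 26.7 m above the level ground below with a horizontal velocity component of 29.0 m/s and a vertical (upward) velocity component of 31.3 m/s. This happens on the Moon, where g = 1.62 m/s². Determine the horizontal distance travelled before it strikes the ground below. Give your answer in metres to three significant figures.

With up positive and y = 0 at the ground: y(t) = 26.7 + (31.30) t − 0.8100 t². Setting y = 0 and taking the positive root: t = [31.30 + √(31.30² + 2·1.62·26.7)] / 1.62 = (31.30 + 32.65) / 1.62 = 39.48 s.
Horizontal distance: R = vₓ t = 29.00 × 39.48 = 1145 m.

1140 m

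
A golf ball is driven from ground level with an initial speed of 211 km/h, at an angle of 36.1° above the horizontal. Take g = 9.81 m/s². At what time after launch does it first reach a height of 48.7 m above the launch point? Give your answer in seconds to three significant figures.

1.95 s

Convert: 211 km/h = 211/3.6 = 58.61 m/s.
Components: vₓ = 58.61 cos 36.1° = 47.36 m/s, v_y0 = 58.61 sin 36.1° = 34.53 m/s.
Set y = v_y0 t − ½ g t² = 48.7: 4.905 t² − 34.53 t + 48.7 = 0.
t = [34.53 ± √(34.53² − 2·9.81·48.7)] / 9.81 = (34.53 ± 15.40) / 9.81, so t = 1.951 s or t = 5.090 s.
The first (ascending) time is 1.951 s.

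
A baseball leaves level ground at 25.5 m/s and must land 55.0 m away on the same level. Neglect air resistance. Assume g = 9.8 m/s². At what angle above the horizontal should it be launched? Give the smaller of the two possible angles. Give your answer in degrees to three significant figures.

28.0°

Level-ground range R = v₀² sin(2θ)/g ⇒ sin(2θ) = gR/v₀² = 9.80 × 55.0 / 25.5² = 0.8289.
2θ = 55.99° or 180° − 55.99° = 124.0°, so θ = 27.99° or 62.01°.
The smaller angle is 27.99°.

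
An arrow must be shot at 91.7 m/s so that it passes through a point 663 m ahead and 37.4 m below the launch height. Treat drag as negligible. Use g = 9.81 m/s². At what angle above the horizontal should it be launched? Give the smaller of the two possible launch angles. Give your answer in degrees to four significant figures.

Trajectory: y = x tanθ − g x² (1 + tan²θ)/(2v₀²). With x = 663, y = −37.4, v₀ = 91.7, g = 9.81:
256.4 tan²θ − 663 tanθ + (219.0) = 0.
tanθ = [663 ± √(663² − 4 × 256.4 × (219.0))] / (2 × 256.4) = (663 ± 463.6) / 512.8, giving tanθ = 0.3888 or 2.197.
θ = 21.25° or 65.53°; the smaller is 21.25°.

21.25°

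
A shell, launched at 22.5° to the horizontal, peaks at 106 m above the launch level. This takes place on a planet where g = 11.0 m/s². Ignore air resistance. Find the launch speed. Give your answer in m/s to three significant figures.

126 m/s

At the peak v_y = 0, so v_y0 = √(2gH) = √(2 × 11.0 × 106) = 48.29 m/s.
v_y0 = v₀ sin θ ⇒ v₀ = 48.29 / sin 22.5° = 126.2 m/s.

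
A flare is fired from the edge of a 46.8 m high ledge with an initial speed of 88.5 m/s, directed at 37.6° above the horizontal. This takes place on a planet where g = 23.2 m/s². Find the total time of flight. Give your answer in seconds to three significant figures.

5.40 s

vₓ = 88.50 cos 37.6° = 70.12 m/s; v_y0 = 88.50 sin 37.6° = 54.00 m/s.
The projectile lands when y = 46.8 + (54.00) t − ½·23.2·t² = 0. Positive root: t = (54.00 + √(54.00² + 2·23.2·46.8)) / 23.2 = (54.00 + 71.33) / 23.2 = 5.402 s.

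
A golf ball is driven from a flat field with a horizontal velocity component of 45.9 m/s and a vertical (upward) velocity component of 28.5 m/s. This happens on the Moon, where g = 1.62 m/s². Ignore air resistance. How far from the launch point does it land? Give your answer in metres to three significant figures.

Flight time T = 2 v_y0 / g = 35.19 s.
Horizontal distance R = vₓ T = 45.90 × 35.19 = 1615 m.

1620 m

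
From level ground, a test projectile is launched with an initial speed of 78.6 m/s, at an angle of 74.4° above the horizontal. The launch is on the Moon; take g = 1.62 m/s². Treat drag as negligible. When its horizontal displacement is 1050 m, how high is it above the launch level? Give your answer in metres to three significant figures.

Resolve: vₓ = 78.60 cos 74.4° = 21.14 m/s and v_y0 = 78.60 sin 74.4° = 75.70 m/s.
At x = 1050 m, t = x/vₓ = 1050/21.14 = 49.68 s.
Height: y = v_y0 t − ½ g t² = 75.70 × 49.68 − 0.8100 × 49.68² = 3761 − 1999 = 1762 m.

1760 m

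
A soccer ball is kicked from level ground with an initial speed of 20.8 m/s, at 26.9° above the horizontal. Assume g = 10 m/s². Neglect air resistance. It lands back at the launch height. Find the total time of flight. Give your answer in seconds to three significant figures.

1.88 s

vₓ = 20.80 cos 26.9° = 18.55 m/s; v_y0 = 20.80 sin 26.9° = 9.411 m/s.
It returns to y = 0 when t = 2 v_y0 / g = 2(9.411)/10.0 = 1.882 s.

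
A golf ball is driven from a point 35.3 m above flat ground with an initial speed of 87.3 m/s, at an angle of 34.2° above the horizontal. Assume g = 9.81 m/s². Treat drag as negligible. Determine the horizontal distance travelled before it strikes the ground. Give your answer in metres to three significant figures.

Resolve: vₓ = 87.30 cos 34.2° = 72.20 m/s and v_y0 = 87.30 sin 34.2° = 49.07 m/s.
Vertical motion (up positive, ground at y = 0): 4.905 t² − (49.07) t − 35.3 = 0, so t = (49.07 + √(49.07² + 2·9.81·35.3)) / 9.81 = (49.07 + 55.68) / 9.81 = 10.68 s.
Horizontal distance: R = vₓ t = 72.20 × 10.68 = 771.0 m.

771 m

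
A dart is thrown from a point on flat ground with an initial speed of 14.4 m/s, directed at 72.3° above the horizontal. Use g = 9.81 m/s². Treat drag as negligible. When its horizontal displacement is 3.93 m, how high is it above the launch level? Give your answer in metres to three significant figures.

Components: vₓ = 14.40 cos 72.3° = 4.378 m/s, v_y0 = 14.40 sin 72.3° = 13.72 m/s.
Time to reach x = 3.93 m: t = x/vₓ = 3.93/4.378 = 0.8977 s.
Height: y = v_y0 t − ½ g t² = 13.72 × 0.8977 − 4.905 × 0.8977² = 12.31 − 3.952 = 8.362 m.

8.36 m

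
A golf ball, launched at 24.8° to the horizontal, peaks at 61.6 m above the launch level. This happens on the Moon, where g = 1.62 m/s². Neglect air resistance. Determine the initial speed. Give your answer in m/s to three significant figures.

33.7 m/s

At the peak v_y = 0, so v_y0 = √(2gH) = √(2 × 1.62 × 61.6) = 14.13 m/s.
v_y0 = v₀ sin θ ⇒ v₀ = 14.13 / sin 24.8° = 33.68 m/s.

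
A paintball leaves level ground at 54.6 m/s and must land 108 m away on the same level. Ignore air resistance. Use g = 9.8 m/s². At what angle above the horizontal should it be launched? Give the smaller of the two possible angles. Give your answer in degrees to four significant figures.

10.40°

From R = (v₀²/g) sin 2θ: sin 2θ = 9.80 × 108 / 2981.2 = 0.3550.
2θ = 20.80° or 180° − 20.80° = 159.2°, so θ = 10.40° or 79.60°.
The smaller angle is 10.40°.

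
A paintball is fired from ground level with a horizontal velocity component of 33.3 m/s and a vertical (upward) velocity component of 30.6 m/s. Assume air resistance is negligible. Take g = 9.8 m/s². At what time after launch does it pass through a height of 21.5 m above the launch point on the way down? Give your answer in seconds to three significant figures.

Height y(t) = 30.60 t − 4.900 t² = 21.5 gives 4.900 t² − 30.60 t + 21.5 = 0.
t = [30.60 ± √(30.60² − 2·9.80·21.5)] / 9.80 = (30.60 ± 22.69) / 9.80, so t = 0.8069 s or t = 5.438 s.
The descending-branch root is 5.438 s.

5.44 s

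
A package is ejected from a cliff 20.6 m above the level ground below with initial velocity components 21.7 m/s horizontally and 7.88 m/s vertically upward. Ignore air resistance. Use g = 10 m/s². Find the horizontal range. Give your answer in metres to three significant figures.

With up positive and y = 0 at the ground: y(t) = 20.6 + (7.880) t − 5.000 t². Setting y = 0 and taking the positive root: t = [7.880 + √(7.880² + 2·10.0·20.6)] / 10.0 = (7.880 + 21.77) / 10.0 = 2.965 s.
Horizontal distance: R = vₓ t = 21.70 × 2.965 = 64.35 m.

64.3 m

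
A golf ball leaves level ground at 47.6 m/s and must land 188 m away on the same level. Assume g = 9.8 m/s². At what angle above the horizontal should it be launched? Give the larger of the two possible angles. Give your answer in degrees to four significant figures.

62.80°

From R = (v₀²/g) sin 2θ: sin 2θ = 9.80 × 188 / 2265.8 = 0.8131.
2θ = 54.40° or 180° − 54.40° = 125.6°, so θ = 27.20° or 62.80°.
The larger angle is 62.80°.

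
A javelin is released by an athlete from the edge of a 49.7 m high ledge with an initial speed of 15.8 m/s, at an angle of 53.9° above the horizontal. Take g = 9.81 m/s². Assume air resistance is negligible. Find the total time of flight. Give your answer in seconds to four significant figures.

Horizontal component vₓ = 15.80 cos 53.9° = 9.309 m/s; vertical v_y0 = 15.80 sin 53.9° = 12.77 m/s.
With up positive and y = 0 at the ground: y(t) = 49.7 + (12.77) t − 4.905 t². Setting y = 0 and taking the positive root: t = [12.77 + √(12.77² + 2·9.81·49.7)] / 9.81 = (12.77 + 33.74) / 9.81 = 4.740 s.

4.740 s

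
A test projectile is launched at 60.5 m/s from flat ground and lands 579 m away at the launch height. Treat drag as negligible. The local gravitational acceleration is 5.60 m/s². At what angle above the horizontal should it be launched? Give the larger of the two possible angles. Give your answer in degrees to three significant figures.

58.8°

From R = (v₀²/g) sin 2θ: sin 2θ = 5.60 × 579 / 3660.2 = 0.8858.
2θ = 62.36° or 180° − 62.36° = 117.6°, so θ = 31.18° or 58.82°.
The larger angle is 58.82°.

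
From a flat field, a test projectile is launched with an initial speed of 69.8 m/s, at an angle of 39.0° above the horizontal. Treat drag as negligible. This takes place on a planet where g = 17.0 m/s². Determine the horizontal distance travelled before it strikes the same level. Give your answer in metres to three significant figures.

vₓ = 69.80 cos 39.0° = 54.24 m/s; v_y0 = 69.80 sin 39.0° = 43.93 m/s.
Time aloft: T = 2 v_y0 / g = 2 × 43.93 / 17.0 = 5.168 s.
Range: R = vₓ T = 54.24 × 5.168 = 280.3 m.

280 m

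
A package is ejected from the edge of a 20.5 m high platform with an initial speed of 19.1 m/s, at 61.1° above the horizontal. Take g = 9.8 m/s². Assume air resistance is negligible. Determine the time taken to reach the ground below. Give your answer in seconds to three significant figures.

4.37 s

Components: vₓ = 19.10 cos 61.1° = 9.231 m/s, v_y0 = 19.10 sin 61.1° = 16.72 m/s.
The projectile lands when y = 20.5 + (16.72) t − ½·9.80·t² = 0. Positive root: t = (16.72 + √(16.72² + 2·9.80·20.5)) / 9.80 = (16.72 + 26.10) / 9.80 = 4.370 s.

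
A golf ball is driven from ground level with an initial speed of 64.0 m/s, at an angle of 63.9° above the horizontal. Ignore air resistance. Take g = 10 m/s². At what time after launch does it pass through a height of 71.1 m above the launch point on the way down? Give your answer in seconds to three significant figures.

10.1 s

Horizontal component vₓ = 64.00 cos 63.9° = 28.16 m/s; vertical v_y0 = 64.00 sin 63.9° = 57.47 m/s.
Require v_y0 t − ½ g t² = 71.1, i.e. 5.000 t² − 57.47 t + 71.1 = 0.
t = [57.47 ± √(57.47² − 2·10.0·71.1)] / 10.0 = (57.47 ± 43.37) / 10.0, so t = 1.410 s or t = 10.08 s.
The descending-branch root is 10.08 s.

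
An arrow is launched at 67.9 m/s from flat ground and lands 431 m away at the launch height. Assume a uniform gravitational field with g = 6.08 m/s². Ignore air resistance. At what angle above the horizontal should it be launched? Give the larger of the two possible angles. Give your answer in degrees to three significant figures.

From R = (v₀²/g) sin 2θ: sin 2θ = 6.08 × 431 / 4610.4 = 0.5684.
2θ = 34.64° or 180° − 34.64° = 145.4°, so θ = 17.32° or 72.68°.
The larger angle is 72.68°.

72.7°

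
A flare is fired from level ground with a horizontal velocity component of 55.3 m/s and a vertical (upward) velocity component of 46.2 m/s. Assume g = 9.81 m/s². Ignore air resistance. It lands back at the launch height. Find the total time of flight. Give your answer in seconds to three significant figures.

9.42 s

Landing at launch height ⇒ T = 2 v_y0 / g = 2 × 46.20 / 9.81 = 9.419 s.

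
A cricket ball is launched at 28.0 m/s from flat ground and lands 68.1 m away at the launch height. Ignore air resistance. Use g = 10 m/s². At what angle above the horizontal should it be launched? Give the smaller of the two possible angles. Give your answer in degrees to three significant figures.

30.1°

From R = (v₀²/g) sin 2θ: sin 2θ = 10.0 × 68.1 / 784.00 = 0.8686.
2θ = 60.30° or 180° − 60.30° = 119.7°, so θ = 30.15° or 59.85°.
The smaller angle is 30.15°.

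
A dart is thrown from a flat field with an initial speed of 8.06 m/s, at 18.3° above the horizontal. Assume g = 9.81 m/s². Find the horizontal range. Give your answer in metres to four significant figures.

3.948 m

vₓ = 8.060 cos 18.3° = 7.652 m/s; v_y0 = 8.060 sin 18.3° = 2.531 m/s.
Time aloft: T = 2 v_y0 / g = 2 × 2.531 / 9.81 = 0.5160 s.
Range: R = vₓ T = 7.652 × 0.5160 = 3.948 m.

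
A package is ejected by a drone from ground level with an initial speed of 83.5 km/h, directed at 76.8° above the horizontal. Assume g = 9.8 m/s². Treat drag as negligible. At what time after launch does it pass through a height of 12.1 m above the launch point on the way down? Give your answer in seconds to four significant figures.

Convert: 83.5 km/h = 83.5/3.6 = 23.19 m/s.
Resolve: vₓ = 23.19 cos 76.8° = 5.296 m/s and v_y0 = 23.19 sin 76.8° = 22.58 m/s.
Height y(t) = 22.58 t − 4.900 t² = 12.1 gives 4.900 t² − 22.58 t + 12.1 = 0.
Quadratic formula: t = (22.58 ± √272.77) / 9.80 = (22.58 ± 16.52) / 9.80 → t = 0.6190 s or 3.990 s.
The descending-branch root is 3.990 s.

3.990 s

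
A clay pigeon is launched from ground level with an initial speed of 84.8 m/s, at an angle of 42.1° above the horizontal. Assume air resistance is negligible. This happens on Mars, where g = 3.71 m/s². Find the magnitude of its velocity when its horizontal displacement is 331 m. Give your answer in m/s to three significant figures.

73.2 m/s

Horizontal component vₓ = 84.80 cos 42.1° = 62.92 m/s; vertical v_y0 = 84.80 sin 42.1° = 56.85 m/s.
At x = 331 m, t = x/vₓ = 331/62.92 = 5.261 s.
Vertical velocity there: v_y = v_y0 − g t = 56.85 − 3.71 × 5.261 = 37.34 m/s.
Speed: √(vₓ² + v_y²) = √(62.92² + 37.34²) = 73.16 m/s.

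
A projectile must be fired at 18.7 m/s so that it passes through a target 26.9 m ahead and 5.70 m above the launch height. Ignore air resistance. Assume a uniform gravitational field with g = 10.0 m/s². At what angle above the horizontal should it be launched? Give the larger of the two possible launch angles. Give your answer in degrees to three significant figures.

Trajectory: y = x tanθ − g x² (1 + tan²θ)/(2v₀²). With x = 26.9, y = 5.70, v₀ = 18.7, g = 10.0:
10.35 tan²θ − 26.9 tanθ + (16.05) = 0.
tanθ = [26.9 ± √(26.9² − 4 × 10.35 × (16.05))] / (2 × 10.35) = (26.9 ± 7.715) / 20.69, giving tanθ = 0.9271 or 1.673.
θ = 42.84° or 59.13°; the larger is 59.13°.

59.1°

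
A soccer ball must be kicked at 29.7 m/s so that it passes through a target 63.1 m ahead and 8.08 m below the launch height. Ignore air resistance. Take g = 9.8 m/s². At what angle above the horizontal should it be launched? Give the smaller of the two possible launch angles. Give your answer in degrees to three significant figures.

Trajectory: y = x tanθ − g x² (1 + tan²θ)/(2v₀²). With x = 63.1, y = −8.08, v₀ = 29.7, g = 9.80:
22.12 tan²θ − 63.1 tanθ + (14.04) = 0.
tanθ = [63.1 ± √(63.1² − 4 × 22.12 × (14.04))] / (2 × 22.12) = (63.1 ± 52.34) / 44.24, giving tanθ = 0.2432 or 2.610.
θ = 13.67° or 69.03°; the smaller is 13.67°.

13.7°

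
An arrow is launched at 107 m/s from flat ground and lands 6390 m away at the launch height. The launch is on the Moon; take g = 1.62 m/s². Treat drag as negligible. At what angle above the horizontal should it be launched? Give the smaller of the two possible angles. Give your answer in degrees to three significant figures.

32.4°

Level-ground range R = v₀² sin(2θ)/g ⇒ sin(2θ) = gR/v₀² = 1.62 × 6390 / 107² = 0.9042.
2θ = 64.71° or 180° − 64.71° = 115.3°, so θ = 32.36° or 57.64°.
The smaller angle is 32.36°.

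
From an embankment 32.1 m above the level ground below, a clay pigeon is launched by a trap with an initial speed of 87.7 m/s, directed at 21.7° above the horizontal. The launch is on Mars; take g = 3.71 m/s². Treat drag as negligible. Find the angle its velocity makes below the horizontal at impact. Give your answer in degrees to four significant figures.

23.78°

Components: vₓ = 87.70 cos 21.7° = 81.48 m/s, v_y0 = 87.70 sin 21.7° = 32.43 m/s.
Vertical motion (up positive, ground at y = 0): 1.855 t² − (32.43) t − 32.1 = 0, so t = (32.43 + √(32.43² + 2·3.71·32.1)) / 3.71 = (32.43 + 35.91) / 3.71 = 18.42 s.
At impact: v_y = v_y0 − g t = −35.91 m/s; vₓ = 81.48 m/s.
Angle below horizontal: arctan(|v_y|/vₓ) = arctan(35.91/81.48) = 23.78°.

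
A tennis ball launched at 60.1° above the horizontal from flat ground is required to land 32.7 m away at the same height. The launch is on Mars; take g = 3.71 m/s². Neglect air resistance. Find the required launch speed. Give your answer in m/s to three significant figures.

11.8 m/s

On level ground R = v₀² sin 2θ / g ⇒ v₀ = √(gR / sin 2θ).
v₀ = √(3.71 × 32.7 / sin 120.2°) = √(121.3 / 0.8643) = √140.37 = 11.85 m/s.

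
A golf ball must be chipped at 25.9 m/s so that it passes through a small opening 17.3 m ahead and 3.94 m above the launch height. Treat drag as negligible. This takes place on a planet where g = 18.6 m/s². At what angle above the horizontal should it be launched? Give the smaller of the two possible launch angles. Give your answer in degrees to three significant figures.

28.2°

Trajectory: y = x tanθ − g x² (1 + tan²θ)/(2v₀²). With x = 17.3, y = 3.94, v₀ = 25.9, g = 18.6:
4.149 tan²θ − 17.3 tanθ + (8.089) = 0.
tanθ = [17.3 ± √(17.3² − 4 × 4.149 × (8.089))] / (2 × 4.149) = (17.3 ± 12.85) / 8.299, giving tanθ = 0.5367 or 3.633.
θ = 28.22° or 74.61°; the smaller is 28.22°.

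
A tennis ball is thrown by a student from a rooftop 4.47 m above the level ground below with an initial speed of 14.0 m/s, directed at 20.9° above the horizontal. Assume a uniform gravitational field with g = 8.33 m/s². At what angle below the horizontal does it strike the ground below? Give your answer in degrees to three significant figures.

37.3°

Horizontal component vₓ = 14.00 cos 20.9° = 13.08 m/s; vertical v_y0 = 14.00 sin 20.9° = 4.994 m/s.
The projectile lands when y = 4.47 + (4.994) t − ½·8.33·t² = 0. Positive root: t = (4.994 + √(4.994² + 2·8.33·4.47)) / 8.33 = (4.994 + 9.971) / 8.33 = 1.797 s.
At impact: v_y = v_y0 − g t = −9.971 m/s; vₓ = 13.08 m/s.
Angle below horizontal: arctan(|v_y|/vₓ) = arctan(9.971/13.08) = 37.32°.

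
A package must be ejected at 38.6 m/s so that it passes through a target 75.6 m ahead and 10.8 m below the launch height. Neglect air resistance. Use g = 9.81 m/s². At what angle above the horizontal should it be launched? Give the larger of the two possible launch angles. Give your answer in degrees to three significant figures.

75.7°

Trajectory: y = x tanθ − g x² (1 + tan²θ)/(2v₀²). With x = 75.6, y = −10.8, v₀ = 38.6, g = 9.81:
18.82 tan²θ − 75.6 tanθ + (8.015) = 0.
tanθ = [75.6 ± √(75.6² − 4 × 18.82 × (8.015))] / (2 × 18.82) = (75.6 ± 71.50) / 37.63, giving tanθ = 0.1090 or 3.909.
θ = 6.219° or 75.65°; the larger is 75.65°.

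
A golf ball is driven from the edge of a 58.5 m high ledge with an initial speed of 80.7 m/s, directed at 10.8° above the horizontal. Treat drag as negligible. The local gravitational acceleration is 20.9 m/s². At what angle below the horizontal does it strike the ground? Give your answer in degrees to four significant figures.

Horizontal component vₓ = 80.70 cos 10.8° = 79.27 m/s; vertical v_y0 = 80.70 sin 10.8° = 15.12 m/s.
Vertical motion (up positive, ground at y = 0): 10.45 t² − (15.12) t − 58.5 = 0, so t = (15.12 + √(15.12² + 2·20.9·58.5)) / 20.9 = (15.12 + 51.71) / 20.9 = 3.198 s.
At impact: v_y = v_y0 − g t = −51.71 m/s; vₓ = 79.27 m/s.
Angle below horizontal: arctan(|v_y|/vₓ) = arctan(51.71/79.27) = 33.12°.

33.12°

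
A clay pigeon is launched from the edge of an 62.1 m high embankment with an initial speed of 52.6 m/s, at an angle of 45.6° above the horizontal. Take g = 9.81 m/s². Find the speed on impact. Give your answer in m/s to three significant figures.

vₓ = 52.60 cos 45.6° = 36.80 m/s; v_y0 = 52.60 sin 45.6° = 37.58 m/s.
The projectile lands when y = 62.1 + (37.58) t − ½·9.81·t² = 0. Positive root: t = (37.58 + √(37.58² + 2·9.81·62.1)) / 9.81 = (37.58 + 51.29) / 9.81 = 9.059 s.
Vertical velocity at impact: v_y = v_y0 − g t = 37.58 − 9.81 × 9.059 = −51.29 m/s.
Speed: |v| = √(vₓ² + v_y²) = √(36.80² + 51.29²) = 63.13 m/s.

63.1 m/s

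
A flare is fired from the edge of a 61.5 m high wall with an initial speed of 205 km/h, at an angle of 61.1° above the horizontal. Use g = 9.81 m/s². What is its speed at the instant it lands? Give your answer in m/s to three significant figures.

Convert: 205 km/h = 205/3.6 = 56.94 m/s.
Components: vₓ = 56.94 cos 61.1° = 27.52 m/s, v_y0 = 56.94 sin 61.1° = 49.85 m/s.
With up positive and y = 0 at the ground: y(t) = 61.5 + (49.85) t − 4.905 t². Setting y = 0 and taking the positive root: t = [49.85 + √(49.85² + 2·9.81·61.5)] / 9.81 = (49.85 + 60.76) / 9.81 = 11.28 s.
Vertical velocity at impact: v_y = v_y0 − g t = 49.85 − 9.81 × 11.28 = −60.76 m/s.
Speed: |v| = √(vₓ² + v_y²) = √(27.52² + 60.76²) = 66.70 m/s.

66.7 m/s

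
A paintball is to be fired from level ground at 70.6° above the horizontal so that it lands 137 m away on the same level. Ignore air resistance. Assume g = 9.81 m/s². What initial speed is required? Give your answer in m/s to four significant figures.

Level-ground range: R = v₀² sin(2θ)/g, so v₀ = √(gR / sin 2θ).
v₀ = √(9.81 × 137 / sin 141.2°) = √(1344 / 0.6266) = √2144.8 = 46.31 m/s.

46.31 m/s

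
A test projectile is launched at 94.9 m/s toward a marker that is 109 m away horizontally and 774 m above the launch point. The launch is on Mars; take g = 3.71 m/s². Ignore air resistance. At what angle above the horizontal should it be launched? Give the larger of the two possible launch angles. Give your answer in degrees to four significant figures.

88.39°

Trajectory: y = x tanθ − g x² (1 + tan²θ)/(2v₀²). With x = 109, y = 774, v₀ = 94.9, g = 3.71:
2.447 tan²θ − 109 tanθ + (776.4) = 0.
tanθ = [109 ± √(109² − 4 × 2.447 × (776.4))] / (2 × 2.447) = (109 ± 65.43) / 4.894, giving tanθ = 8.903 or 35.64.
θ = 83.59° or 88.39°; the larger is 88.39°.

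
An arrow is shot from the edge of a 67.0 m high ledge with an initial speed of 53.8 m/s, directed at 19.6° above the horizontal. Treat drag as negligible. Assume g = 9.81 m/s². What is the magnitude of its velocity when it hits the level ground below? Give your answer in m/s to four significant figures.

64.88 m/s

Resolve: vₓ = 53.80 cos 19.6° = 50.68 m/s and v_y0 = 53.80 sin 19.6° = 18.05 m/s.
With up positive and y = 0 at the ground: y(t) = 67.0 + (18.05) t − 4.905 t². Setting y = 0 and taking the positive root: t = [18.05 + √(18.05² + 2·9.81·67.0)] / 9.81 = (18.05 + 40.50) / 9.81 = 5.968 s.
Vertical velocity at impact: v_y = v_y0 − g t = 18.05 − 9.81 × 5.968 = −40.50 m/s.
Speed: |v| = √(vₓ² + v_y²) = √(50.68² + 40.50²) = 64.88 m/s.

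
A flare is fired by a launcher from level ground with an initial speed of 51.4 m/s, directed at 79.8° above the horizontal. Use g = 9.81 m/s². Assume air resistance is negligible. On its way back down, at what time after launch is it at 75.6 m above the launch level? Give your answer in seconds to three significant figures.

8.50 s

Components: vₓ = 51.40 cos 79.8° = 9.102 m/s, v_y0 = 51.40 sin 79.8° = 50.59 m/s.
Require v_y0 t − ½ g t² = 75.6, i.e. 4.905 t² − 50.59 t + 75.6 = 0.
Quadratic formula: t = (50.59 ± √1075.8) / 9.81 = (50.59 ± 32.80) / 9.81 → t = 1.813 s or 8.500 s.
The descending-branch root is 8.500 s.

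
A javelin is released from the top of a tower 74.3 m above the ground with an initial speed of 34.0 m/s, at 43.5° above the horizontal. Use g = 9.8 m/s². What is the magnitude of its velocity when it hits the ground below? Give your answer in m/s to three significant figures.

51.1 m/s

Horizontal component vₓ = 34.00 cos 43.5° = 24.66 m/s; vertical v_y0 = 34.00 sin 43.5° = 23.40 m/s.
The projectile lands when y = 74.3 + (23.40) t − ½·9.80·t² = 0. Positive root: t = (23.40 + √(23.40² + 2·9.80·74.3)) / 9.80 = (23.40 + 44.77) / 9.80 = 6.956 s.
Vertical velocity at impact: v_y = v_y0 − g t = 23.40 − 9.80 × 6.956 = −44.77 m/s.
Speed: |v| = √(vₓ² + v_y²) = √(24.66² + 44.77²) = 51.11 m/s.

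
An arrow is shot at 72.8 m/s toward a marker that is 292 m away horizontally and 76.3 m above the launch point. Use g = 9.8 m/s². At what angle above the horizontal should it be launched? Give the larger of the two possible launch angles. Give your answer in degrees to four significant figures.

71.91°

Trajectory: y = x tanθ − g x² (1 + tan²θ)/(2v₀²). With x = 292, y = 76.3, v₀ = 72.8, g = 9.80:
78.83 tan²θ − 292 tanθ + (155.1) = 0.
tanθ = [292 ± √(292² − 4 × 78.83 × (155.1))] / (2 × 78.83) = (292 ± 190.6) / 157.7, giving tanθ = 0.6428 or 3.061.
θ = 32.73° or 71.91°; the larger is 71.91°.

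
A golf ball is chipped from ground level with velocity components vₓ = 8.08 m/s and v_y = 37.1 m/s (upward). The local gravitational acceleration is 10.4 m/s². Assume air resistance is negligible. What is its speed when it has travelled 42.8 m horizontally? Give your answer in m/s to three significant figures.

Time to reach x = 42.8 m: t = x/vₓ = 42.8/8.080 = 5.297 s.
Vertical velocity there: v_y = v_y0 − g t = 37.10 − 10.4 × 5.297 = −17.99 m/s.
Speed: √(vₓ² + v_y²) = √(8.080² + 17.99²) = 19.72 m/s.

19.7 m/s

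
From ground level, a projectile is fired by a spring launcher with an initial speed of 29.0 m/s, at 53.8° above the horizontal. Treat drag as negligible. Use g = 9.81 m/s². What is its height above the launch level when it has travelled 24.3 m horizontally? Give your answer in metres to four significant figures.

Horizontal component vₓ = 29.00 cos 53.8° = 17.13 m/s; vertical v_y0 = 29.00 sin 53.8° = 23.40 m/s.
At x = 24.3 m, t = x/vₓ = 24.3/17.13 = 1.419 s.
Height: y = v_y0 t − ½ g t² = 23.40 × 1.419 − 4.905 × 1.419² = 33.20 − 9.873 = 23.33 m.

23.33 m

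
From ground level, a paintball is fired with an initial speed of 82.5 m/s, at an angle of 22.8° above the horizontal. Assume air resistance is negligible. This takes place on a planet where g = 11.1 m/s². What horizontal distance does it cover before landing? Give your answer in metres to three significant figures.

Components: vₓ = 82.50 cos 22.8° = 76.05 m/s, v_y0 = 82.50 sin 22.8° = 31.97 m/s.
Time aloft: T = 2 v_y0 / g = 2 × 31.97 / 11.1 = 5.760 s.
Range: R = vₓ T = 76.05 × 5.760 = 438.1 m.

438 m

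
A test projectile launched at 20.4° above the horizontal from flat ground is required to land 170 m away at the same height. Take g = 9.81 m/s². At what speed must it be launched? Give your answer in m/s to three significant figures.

50.5 m/s

On level ground R = v₀² sin 2θ / g ⇒ v₀ = √(gR / sin 2θ).
v₀ = √(9.81 × 170 / sin 40.80°) = √(1668 / 0.6534) = √2552.3 = 50.52 m/s.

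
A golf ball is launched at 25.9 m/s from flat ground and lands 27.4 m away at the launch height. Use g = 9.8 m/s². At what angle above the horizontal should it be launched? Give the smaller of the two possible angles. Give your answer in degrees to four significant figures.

11.80°

R = v₀² sin 2θ / g gives sin 2θ = gR/v₀² = 9.80·27.4/25.9² = 0.4003.
2θ = 23.60° or 180° − 23.60° = 156.4°, so θ = 11.80° or 78.20°.
The smaller angle is 11.80°.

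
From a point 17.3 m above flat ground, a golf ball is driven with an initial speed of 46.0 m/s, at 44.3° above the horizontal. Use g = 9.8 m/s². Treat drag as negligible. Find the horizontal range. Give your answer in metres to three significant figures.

232 m

vₓ = 46.00 cos 44.3° = 32.92 m/s; v_y0 = 46.00 sin 44.3° = 32.13 m/s.
Vertical motion (up positive, ground at y = 0): 4.900 t² − (32.13) t − 17.3 = 0, so t = (32.13 + √(32.13² + 2·9.80·17.3)) / 9.80 = (32.13 + 37.03) / 9.80 = 7.057 s.
Horizontal distance: R = vₓ t = 32.92 × 7.057 = 232.3 m.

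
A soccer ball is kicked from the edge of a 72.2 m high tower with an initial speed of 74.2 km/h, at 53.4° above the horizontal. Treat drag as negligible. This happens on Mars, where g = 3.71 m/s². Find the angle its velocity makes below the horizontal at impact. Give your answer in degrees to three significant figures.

Convert: 74.2 km/h = 74.2/3.6 = 20.61 m/s.
vₓ = 20.61 cos 53.4° = 12.29 m/s; v_y0 = 20.61 sin 53.4° = 16.55 m/s.
With up positive and y = 0 at the ground: y(t) = 72.2 + (16.55) t − 1.855 t². Setting y = 0 and taking the positive root: t = [16.55 + √(16.55² + 2·3.71·72.2)] / 3.71 = (16.55 + 28.45) / 3.71 = 12.13 s.
At impact: v_y = v_y0 − g t = −28.45 m/s; vₓ = 12.29 m/s.
Angle below horizontal: arctan(|v_y|/vₓ) = arctan(28.45/12.29) = 66.64°.

66.6°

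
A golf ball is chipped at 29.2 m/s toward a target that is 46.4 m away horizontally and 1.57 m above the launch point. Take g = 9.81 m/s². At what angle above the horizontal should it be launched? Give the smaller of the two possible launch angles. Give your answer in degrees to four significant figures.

Trajectory: y = x tanθ − g x² (1 + tan²θ)/(2v₀²). With x = 46.4, y = 1.57, v₀ = 29.2, g = 9.81:
12.39 tan²θ − 46.4 tanθ + (13.96) = 0.
tanθ = [46.4 ± √(46.4² − 4 × 12.39 × (13.96))] / (2 × 12.39) = (46.4 ± 38.23) / 24.77, giving tanθ = 0.3298 or 3.417.
θ = 18.25° or 73.69°; the smaller is 18.25°.

18.25°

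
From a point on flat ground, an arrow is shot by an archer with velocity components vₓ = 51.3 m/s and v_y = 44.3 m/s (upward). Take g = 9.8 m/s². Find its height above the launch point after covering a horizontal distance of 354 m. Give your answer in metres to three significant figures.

72.4 m

x = vₓ t ⇒ t = 354/51.30 = 6.901 s.
Height: y = v_y0 t − ½ g t² = 44.30 × 6.901 − 4.900 × 6.901² = 305.7 − 233.3 = 72.37 m.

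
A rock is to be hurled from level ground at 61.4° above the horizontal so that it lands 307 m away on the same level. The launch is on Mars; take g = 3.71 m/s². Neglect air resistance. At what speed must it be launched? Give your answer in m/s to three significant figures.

On level ground R = v₀² sin 2θ / g ⇒ v₀ = √(gR / sin 2θ).
v₀ = √(3.71 × 307 / sin 122.8°) = √(1139 / 0.8406) = √1355.0 = 36.81 m/s.

36.8 m/s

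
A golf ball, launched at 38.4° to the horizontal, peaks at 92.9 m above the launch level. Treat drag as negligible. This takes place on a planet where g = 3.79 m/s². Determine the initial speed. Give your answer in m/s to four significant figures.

At the peak v_y = 0, so v_y0 = √(2gH) = √(2 × 3.79 × 92.9) = 26.54 m/s.
v_y0 = v₀ sin θ ⇒ v₀ = 26.54 / sin 38.4° = 42.72 m/s.

42.72 m/s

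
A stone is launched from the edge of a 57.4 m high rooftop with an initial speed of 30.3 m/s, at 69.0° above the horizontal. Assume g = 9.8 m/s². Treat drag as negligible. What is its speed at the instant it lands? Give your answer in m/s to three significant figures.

45.2 m/s

Horizontal component vₓ = 30.30 cos 69.0° = 10.86 m/s; vertical v_y0 = 30.30 sin 69.0° = 28.29 m/s.
The projectile lands when y = 57.4 + (28.29) t − ½·9.80·t² = 0. Positive root: t = (28.29 + √(28.29² + 2·9.80·57.4)) / 9.80 = (28.29 + 43.88) / 9.80 = 7.364 s.
Vertical velocity at impact: v_y = v_y0 − g t = 28.29 − 9.80 × 7.364 = −43.88 m/s.
Speed: |v| = √(vₓ² + v_y²) = √(10.86² + 43.88²) = 45.20 m/s.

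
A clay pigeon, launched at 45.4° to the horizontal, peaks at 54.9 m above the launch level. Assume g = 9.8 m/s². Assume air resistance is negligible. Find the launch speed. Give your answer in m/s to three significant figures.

At the peak v_y = 0, so v_y0 = √(2gH) = √(2 × 9.80 × 54.9) = 32.80 m/s.
v_y0 = v₀ sin θ ⇒ v₀ = 32.80 / sin 45.4° = 46.07 m/s.

46.1 m/s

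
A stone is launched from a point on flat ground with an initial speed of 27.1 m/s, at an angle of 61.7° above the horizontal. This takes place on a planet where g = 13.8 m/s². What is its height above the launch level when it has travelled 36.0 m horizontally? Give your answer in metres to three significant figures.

12.7 m

Resolve: vₓ = 27.10 cos 61.7° = 12.85 m/s and v_y0 = 27.10 sin 61.7° = 23.86 m/s.
At x = 36.0 m, t = x/vₓ = 36.0/12.85 = 2.802 s.
Height: y = v_y0 t − ½ g t² = 23.86 × 2.802 − 6.900 × 2.802² = 66.86 − 54.17 = 12.68 m.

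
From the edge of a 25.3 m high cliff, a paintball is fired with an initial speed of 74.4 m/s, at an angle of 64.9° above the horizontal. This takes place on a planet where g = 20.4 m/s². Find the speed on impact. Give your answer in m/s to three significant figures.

vₓ = 74.40 cos 64.9° = 31.56 m/s; v_y0 = 74.40 sin 64.9° = 67.37 m/s.
Vertical motion (up positive, ground at y = 0): 10.20 t² − (67.37) t − 25.3 = 0, so t = (67.37 + √(67.37² + 2·20.4·25.3)) / 20.4 = (67.37 + 74.64) / 20.4 = 6.962 s.
Vertical velocity at impact: v_y = v_y0 − g t = 67.37 − 20.4 × 6.962 = −74.64 m/s.
Speed: |v| = √(vₓ² + v_y²) = √(31.56² + 74.64²) = 81.04 m/s.

81.0 m/s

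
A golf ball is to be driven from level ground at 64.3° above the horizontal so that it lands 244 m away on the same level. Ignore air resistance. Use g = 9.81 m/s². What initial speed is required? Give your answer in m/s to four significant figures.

55.34 m/s

On level ground R = v₀² sin 2θ / g ⇒ v₀ = √(gR / sin 2θ).
v₀ = √(9.81 × 244 / sin 128.6°) = √(2394 / 0.7815) = √3062.8 = 55.34 m/s.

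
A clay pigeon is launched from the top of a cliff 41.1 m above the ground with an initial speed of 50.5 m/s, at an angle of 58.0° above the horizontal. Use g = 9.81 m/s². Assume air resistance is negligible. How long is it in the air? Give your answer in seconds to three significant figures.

9.60 s

Resolve: vₓ = 50.50 cos 58.0° = 26.76 m/s and v_y0 = 50.50 sin 58.0° = 42.83 m/s.
Vertical motion (up positive, ground at y = 0): 4.905 t² − (42.83) t − 41.1 = 0, so t = (42.83 + √(42.83² + 2·9.81·41.1)) / 9.81 = (42.83 + 51.39) / 9.81 = 9.604 s.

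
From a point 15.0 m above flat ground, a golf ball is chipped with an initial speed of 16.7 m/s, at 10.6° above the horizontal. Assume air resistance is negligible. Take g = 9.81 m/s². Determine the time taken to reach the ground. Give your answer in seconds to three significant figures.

Components: vₓ = 16.70 cos 10.6° = 16.42 m/s, v_y0 = 16.70 sin 10.6° = 3.072 m/s.
With up positive and y = 0 at the ground: y(t) = 15.0 + (3.072) t − 4.905 t². Setting y = 0 and taking the positive root: t = [3.072 + √(3.072² + 2·9.81·15.0)] / 9.81 = (3.072 + 17.43) / 9.81 = 2.090 s.

2.09 s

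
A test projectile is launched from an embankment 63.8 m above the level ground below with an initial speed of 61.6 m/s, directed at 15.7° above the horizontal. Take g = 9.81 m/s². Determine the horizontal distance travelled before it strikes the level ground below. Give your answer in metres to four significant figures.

Horizontal component vₓ = 61.60 cos 15.7° = 59.30 m/s; vertical v_y0 = 61.60 sin 15.7° = 16.67 m/s.
With up positive and y = 0 at the ground: y(t) = 63.8 + (16.67) t − 4.905 t². Setting y = 0 and taking the positive root: t = [16.67 + √(16.67² + 2·9.81·63.8)] / 9.81 = (16.67 + 39.11) / 9.81 = 5.686 s.
Horizontal distance: R = vₓ t = 59.30 × 5.686 = 337.2 m.

337.2 m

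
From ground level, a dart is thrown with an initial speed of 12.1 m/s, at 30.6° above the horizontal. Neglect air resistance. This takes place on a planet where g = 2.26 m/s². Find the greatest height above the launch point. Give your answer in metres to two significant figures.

vₓ = 12.10 cos 30.6° = 10.41 m/s; v_y0 = 12.10 sin 30.6° = 6.159 m/s.
Maximum height: H = v_y0² / (2g) = 6.159² / (2 × 2.26) = 8.393 m.

8.4 m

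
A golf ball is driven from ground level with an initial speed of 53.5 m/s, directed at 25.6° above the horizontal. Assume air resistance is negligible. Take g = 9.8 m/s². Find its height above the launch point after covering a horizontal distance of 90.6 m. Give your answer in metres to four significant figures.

26.13 m

Resolve: vₓ = 53.50 cos 25.6° = 48.25 m/s and v_y0 = 53.50 sin 25.6° = 23.12 m/s.
x = vₓ t ⇒ t = 90.6/48.25 = 1.878 s.
Height: y = v_y0 t − ½ g t² = 23.12 × 1.878 − 4.900 × 1.878² = 43.41 − 17.28 = 26.13 m.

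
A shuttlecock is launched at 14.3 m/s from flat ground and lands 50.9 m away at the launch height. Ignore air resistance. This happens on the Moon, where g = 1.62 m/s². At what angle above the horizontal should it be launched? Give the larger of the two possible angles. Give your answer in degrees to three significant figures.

From R = (v₀²/g) sin 2θ: sin 2θ = 1.62 × 50.9 / 204.49 = 0.4032.
2θ = 23.78° or 180° − 23.78° = 156.2°, so θ = 11.89° or 78.11°.
The larger angle is 78.11°.

78.1°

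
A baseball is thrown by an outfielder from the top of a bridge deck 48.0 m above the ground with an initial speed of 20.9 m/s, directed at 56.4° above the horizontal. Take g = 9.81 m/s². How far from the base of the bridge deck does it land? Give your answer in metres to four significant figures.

62.12 m

Components: vₓ = 20.90 cos 56.4° = 11.57 m/s, v_y0 = 20.90 sin 56.4° = 17.41 m/s.
With up positive and y = 0 at the ground: y(t) = 48.0 + (17.41) t − 4.905 t². Setting y = 0 and taking the positive root: t = [17.41 + √(17.41² + 2·9.81·48.0)] / 9.81 = (17.41 + 35.28) / 9.81 = 5.371 s.
Horizontal distance: R = vₓ t = 11.57 × 5.371 = 62.12 m.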